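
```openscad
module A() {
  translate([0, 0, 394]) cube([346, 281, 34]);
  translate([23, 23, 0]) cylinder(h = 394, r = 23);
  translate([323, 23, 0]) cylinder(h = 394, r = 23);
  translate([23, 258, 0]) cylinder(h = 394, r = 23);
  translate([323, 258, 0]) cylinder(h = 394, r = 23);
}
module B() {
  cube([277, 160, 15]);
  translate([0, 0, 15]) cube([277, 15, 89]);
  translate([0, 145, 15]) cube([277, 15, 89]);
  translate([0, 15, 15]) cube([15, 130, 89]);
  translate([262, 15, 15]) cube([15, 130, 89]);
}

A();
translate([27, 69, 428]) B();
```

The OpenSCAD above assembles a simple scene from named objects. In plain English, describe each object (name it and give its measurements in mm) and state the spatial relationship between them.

A is a four-legged stool. The seat is a 346×281×34 mm slab whose top surface is at z = 428 mm; four round legs, each 46 mm in diameter, run from the floor (z = 0) to the underside of the seat, each leg's axis is inset half a diameter from the nearest pair of seat edges (so the leg's bounding box is flush with the corner).

B is an open-topped rectangular box: outside dimensions 277×160×104 mm, with a uniform wall and base thickness of 15 mm. The base is a full 277×160 slab on the floor; four walls sit on top of the base. The front and back walls (the −y and +y sides) span the full width; the two side walls fit between them.

The open box is on top of the stool.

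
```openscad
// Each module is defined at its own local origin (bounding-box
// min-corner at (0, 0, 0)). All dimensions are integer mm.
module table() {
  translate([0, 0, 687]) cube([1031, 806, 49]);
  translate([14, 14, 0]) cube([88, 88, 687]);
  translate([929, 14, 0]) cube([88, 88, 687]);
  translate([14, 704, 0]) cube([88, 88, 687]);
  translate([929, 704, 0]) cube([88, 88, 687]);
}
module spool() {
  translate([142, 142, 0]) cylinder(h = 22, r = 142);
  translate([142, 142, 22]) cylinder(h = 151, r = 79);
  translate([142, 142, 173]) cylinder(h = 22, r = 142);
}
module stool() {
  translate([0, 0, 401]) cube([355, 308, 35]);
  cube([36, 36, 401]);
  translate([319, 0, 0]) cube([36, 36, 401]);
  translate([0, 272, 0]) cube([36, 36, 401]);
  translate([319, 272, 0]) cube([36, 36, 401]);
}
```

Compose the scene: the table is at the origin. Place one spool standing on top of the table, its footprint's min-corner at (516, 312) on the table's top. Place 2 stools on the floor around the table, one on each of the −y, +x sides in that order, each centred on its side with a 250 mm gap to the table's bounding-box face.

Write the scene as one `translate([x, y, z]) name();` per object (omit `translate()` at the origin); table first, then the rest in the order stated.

table();
translate([516, 312, 736]) spool();
translate([338, -558, 0]) stool();
translate([1281, 249, 0]) stool();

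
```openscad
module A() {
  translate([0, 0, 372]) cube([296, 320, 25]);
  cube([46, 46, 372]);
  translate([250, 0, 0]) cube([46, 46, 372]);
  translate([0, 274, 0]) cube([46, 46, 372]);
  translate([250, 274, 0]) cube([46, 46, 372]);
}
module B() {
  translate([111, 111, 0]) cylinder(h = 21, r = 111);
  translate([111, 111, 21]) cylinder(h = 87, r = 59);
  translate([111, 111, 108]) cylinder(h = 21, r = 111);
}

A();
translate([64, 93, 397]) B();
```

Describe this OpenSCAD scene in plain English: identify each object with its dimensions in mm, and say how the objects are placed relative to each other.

A is a four-legged stool. The seat is 296×320 mm, 25 mm thick, top at z = 397 mm. It stands on four square legs, each 46×46 mm in cross-section, from z = 0 to the seat underside, each flush with a corner of the seat.

B is a spool: two coaxial disc flanges of radius 111 mm and thickness 21 mm, joined by a core cylinder of radius 59 mm and height 87 mm. The lower flange rests on z = 0 and the three cylinders share a vertical axis.

The spool is on top of the stool.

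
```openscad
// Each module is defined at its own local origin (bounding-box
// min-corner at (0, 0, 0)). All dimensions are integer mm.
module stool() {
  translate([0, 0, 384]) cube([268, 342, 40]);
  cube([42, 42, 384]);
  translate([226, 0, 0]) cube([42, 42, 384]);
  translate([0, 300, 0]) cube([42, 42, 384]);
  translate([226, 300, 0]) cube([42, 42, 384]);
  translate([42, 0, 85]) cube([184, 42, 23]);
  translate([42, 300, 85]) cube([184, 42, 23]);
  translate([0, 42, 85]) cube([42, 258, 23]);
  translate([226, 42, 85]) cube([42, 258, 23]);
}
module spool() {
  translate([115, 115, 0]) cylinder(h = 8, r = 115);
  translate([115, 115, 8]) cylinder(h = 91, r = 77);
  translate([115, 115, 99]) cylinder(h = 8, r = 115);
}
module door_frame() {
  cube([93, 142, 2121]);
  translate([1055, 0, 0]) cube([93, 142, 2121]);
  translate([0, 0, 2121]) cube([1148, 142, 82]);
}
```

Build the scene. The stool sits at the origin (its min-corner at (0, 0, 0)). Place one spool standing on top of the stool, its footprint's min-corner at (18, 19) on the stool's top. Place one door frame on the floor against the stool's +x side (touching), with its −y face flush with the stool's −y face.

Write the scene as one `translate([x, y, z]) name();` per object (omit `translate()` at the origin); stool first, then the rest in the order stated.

stool();
translate([18, 19, 424]) spool();
translate([268, 0, 0]) door_frame();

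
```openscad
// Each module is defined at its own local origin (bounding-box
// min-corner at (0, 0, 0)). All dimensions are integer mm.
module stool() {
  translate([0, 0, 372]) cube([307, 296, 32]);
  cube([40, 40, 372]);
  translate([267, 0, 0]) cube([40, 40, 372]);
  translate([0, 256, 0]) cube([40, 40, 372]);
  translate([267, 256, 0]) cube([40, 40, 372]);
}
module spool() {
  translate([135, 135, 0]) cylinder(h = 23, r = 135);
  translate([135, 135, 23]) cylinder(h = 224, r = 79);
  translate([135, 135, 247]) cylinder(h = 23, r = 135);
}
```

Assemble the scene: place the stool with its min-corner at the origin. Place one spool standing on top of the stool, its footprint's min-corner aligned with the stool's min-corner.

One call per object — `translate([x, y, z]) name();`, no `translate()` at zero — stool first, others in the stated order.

stool();
translate([0, 0, 404]) spool();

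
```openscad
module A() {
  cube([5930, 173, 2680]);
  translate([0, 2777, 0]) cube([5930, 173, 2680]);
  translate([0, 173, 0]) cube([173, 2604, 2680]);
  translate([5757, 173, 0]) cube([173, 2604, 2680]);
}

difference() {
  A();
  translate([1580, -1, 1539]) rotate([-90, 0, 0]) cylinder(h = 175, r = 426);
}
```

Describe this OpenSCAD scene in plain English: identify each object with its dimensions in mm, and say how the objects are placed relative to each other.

A is a box-shaped house frame (walls only): outside footprint 5930×2950 mm, wall height 2680 mm, wall thickness 173 mm. The two y-facing walls run the full x-width; the two x-facing walls fit between the inner faces of the y-facing walls.

The house frame has a circular hole of radius 426 mm through its front wall, centred at (x = 1580, z = 1539).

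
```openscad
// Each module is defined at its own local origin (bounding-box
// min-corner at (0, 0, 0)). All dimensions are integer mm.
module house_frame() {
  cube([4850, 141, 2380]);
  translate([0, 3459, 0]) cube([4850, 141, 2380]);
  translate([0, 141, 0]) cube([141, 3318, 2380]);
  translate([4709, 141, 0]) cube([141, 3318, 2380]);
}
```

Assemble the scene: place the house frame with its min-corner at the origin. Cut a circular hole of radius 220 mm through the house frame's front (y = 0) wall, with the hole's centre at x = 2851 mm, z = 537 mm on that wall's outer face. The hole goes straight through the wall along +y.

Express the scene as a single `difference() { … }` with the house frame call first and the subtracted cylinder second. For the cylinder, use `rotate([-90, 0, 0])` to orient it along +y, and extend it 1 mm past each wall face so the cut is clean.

difference() {
  house_frame();
  translate([2851, -1, 537]) rotate([-90, 0, 0]) cylinder(h = 143, r = 220);
}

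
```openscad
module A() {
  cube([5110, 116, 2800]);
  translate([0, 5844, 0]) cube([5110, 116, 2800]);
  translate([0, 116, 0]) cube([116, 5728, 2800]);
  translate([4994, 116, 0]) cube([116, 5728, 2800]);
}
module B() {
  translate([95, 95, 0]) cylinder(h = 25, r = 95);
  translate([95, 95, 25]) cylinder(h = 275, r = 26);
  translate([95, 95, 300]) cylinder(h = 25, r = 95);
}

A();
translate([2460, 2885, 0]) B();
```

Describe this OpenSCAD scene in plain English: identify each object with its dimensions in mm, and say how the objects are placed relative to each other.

A is a box-shaped house frame (walls only): outside footprint 5110×5960 mm, wall height 2800 mm, wall thickness 116 mm. The two y-facing walls run the full x-width; the two x-facing walls fit between the inner faces of the y-facing walls.

B is a spool: two coaxial disc flanges of radius 95 mm and thickness 25 mm, joined by a core cylinder of radius 26 mm and height 275 mm. The lower flange rests on z = 0 and the three cylinders share a vertical axis.

The spool sits inside the house frame, centred.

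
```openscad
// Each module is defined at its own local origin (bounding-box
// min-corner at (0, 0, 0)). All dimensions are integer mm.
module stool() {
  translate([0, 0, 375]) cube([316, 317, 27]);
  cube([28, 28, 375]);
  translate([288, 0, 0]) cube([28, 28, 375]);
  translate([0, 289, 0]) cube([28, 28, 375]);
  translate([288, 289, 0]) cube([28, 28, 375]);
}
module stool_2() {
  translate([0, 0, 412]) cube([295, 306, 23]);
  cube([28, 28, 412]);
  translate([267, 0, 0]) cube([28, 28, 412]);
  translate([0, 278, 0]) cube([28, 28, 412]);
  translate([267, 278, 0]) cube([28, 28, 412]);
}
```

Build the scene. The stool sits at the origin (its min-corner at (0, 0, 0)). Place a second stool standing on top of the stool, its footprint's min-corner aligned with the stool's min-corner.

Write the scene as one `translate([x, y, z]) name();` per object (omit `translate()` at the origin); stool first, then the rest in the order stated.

stool();
translate([0, 0, 402]) stool_2();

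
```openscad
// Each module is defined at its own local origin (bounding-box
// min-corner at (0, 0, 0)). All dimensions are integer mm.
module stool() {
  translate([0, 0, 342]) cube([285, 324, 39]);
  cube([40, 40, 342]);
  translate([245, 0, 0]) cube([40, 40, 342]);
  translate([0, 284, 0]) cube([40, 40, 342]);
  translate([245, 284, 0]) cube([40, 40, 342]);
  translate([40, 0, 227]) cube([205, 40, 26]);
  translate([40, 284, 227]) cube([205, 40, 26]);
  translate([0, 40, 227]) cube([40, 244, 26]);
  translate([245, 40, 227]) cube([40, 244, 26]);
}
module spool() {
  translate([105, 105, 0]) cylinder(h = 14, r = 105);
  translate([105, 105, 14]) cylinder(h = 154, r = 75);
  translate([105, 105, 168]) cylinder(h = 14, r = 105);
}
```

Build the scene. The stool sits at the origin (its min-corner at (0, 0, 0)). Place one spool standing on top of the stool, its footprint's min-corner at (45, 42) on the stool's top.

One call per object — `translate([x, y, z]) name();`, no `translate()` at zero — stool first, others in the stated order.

stool();
translate([45, 42, 381]) spool();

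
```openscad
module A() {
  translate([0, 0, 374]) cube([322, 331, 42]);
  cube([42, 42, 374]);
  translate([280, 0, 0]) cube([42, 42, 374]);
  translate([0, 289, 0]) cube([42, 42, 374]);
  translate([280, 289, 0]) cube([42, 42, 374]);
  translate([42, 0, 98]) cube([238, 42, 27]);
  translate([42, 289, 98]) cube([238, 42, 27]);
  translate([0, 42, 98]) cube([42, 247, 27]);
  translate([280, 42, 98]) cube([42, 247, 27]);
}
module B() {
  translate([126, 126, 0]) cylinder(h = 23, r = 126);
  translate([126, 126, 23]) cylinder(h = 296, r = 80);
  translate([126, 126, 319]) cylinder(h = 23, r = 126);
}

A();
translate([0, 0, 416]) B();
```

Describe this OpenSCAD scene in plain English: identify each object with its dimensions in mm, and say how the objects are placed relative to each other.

A is a four-legged stool. The seat is a 322×331×42 mm slab whose top surface is at z = 416 mm; four square legs, each 42×42 mm in cross-section, run from the floor (z = 0) to the underside of the seat, each flush with a corner of the seat. Four stretchers, 42 mm wide and 27 mm tall, connect adjacent legs with their undersides at z = 98 mm, each running between the inner faces of the legs it joins and aligned with the legs' outer faces on the other axis.

B is a spool: two coaxial disc flanges of radius 126 mm and thickness 23 mm, joined by a core cylinder of radius 80 mm and height 296 mm. The lower flange rests on z = 0 and the three cylinders share a vertical axis.

The spool is on top of the stool.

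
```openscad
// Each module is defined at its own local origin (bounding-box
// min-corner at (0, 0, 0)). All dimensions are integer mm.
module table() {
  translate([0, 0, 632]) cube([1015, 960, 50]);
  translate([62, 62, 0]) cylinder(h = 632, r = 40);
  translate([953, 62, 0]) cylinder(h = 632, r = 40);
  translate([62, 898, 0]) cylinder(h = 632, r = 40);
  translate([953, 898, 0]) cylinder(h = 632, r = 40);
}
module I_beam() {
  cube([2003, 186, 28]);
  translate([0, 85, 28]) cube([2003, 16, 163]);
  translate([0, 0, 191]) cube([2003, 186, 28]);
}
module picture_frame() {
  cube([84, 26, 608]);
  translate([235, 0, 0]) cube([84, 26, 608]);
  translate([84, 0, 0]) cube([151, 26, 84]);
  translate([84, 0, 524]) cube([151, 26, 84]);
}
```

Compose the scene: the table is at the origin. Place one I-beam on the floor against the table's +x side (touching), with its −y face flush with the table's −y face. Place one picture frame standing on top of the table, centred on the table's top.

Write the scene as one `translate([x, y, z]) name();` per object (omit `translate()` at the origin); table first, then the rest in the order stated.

table();
translate([1015, 0, 0]) I_beam();
translate([348, 467, 682]) picture_frame();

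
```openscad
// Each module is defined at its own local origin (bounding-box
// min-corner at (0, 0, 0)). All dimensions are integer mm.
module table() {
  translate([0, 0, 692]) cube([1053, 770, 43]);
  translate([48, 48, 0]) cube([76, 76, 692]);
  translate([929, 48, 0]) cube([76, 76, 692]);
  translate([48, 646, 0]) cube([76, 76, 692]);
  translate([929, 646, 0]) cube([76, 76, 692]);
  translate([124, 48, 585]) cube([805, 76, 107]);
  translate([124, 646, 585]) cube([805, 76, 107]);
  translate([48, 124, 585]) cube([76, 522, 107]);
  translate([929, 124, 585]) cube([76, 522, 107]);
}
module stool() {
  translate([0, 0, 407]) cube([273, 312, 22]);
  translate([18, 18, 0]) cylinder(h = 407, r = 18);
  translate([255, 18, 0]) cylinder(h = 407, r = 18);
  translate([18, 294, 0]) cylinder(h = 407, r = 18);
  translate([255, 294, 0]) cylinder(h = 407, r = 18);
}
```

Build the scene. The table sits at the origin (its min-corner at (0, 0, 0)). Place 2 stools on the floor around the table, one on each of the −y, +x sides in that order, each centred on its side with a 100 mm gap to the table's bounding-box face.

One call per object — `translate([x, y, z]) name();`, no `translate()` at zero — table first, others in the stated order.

table();
translate([390, -412, 0]) stool();
translate([1153, 229, 0]) stool();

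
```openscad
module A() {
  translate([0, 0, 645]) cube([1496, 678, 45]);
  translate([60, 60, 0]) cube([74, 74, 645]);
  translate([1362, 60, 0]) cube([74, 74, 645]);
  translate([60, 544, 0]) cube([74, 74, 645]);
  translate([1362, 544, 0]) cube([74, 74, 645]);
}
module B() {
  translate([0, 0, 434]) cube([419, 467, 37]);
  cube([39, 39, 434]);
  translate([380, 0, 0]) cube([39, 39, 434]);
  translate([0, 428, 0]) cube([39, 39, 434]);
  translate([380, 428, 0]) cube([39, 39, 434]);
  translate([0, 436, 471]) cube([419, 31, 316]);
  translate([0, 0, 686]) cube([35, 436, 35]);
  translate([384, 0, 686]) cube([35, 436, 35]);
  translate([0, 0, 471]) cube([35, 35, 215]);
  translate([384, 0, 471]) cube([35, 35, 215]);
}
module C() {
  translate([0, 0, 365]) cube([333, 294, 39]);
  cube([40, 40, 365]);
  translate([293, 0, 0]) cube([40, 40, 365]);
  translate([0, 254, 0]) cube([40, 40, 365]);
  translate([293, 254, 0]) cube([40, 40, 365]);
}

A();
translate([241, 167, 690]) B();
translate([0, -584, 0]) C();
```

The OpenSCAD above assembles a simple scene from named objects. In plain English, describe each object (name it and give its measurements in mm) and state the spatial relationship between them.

A is a rectangular dining table. The top is 1496×678×45 mm with its upper surface at z = 690 mm. It stands on four 74×74 mm square legs, each inset 60 mm from the nearest pair of top edges, running from the floor to the underside of the top.

B is a chair. The seat is a 419×467×37 mm slab with its top at z = 471 mm, on four 39×39 mm corner legs (flush with the seat edges, standing on z = 0). A flat backrest 31 mm thick, 316 mm tall, spans the full seat width and rises from the seat top along its +y edge, rear face flush with the rear of the seat. Two armrests of 35×35 mm section run along each side from the seat's front edge to the front of the backrest, top faces 250 mm above the seat top and outer faces flush with the seat's x-edges; a 35×35 mm post under the front of each armrest stands on the seat at the front corner.

C is a four-legged stool. The seat is 333×294 mm, 39 mm thick, top at z = 404 mm. It stands on four square legs, each 40×40 mm in cross-section, from z = 0 to the seat underside, each flush with a corner of the seat.

The chair is on top of the table. The stool is on the floor beside the table on its −y side.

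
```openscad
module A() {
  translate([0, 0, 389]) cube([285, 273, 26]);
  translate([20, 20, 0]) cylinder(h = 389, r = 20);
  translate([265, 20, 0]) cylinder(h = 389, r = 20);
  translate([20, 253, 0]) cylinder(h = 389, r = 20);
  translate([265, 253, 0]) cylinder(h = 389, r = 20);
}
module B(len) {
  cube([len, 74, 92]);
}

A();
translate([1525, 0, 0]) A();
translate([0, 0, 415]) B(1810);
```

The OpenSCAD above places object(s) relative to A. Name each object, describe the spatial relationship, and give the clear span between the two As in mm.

Second stool starts at x = 1525; first ends at x = 285; clear span = 1525 − 285 = 1240 mm.

A is a stool. B is a beam. A beam spans the tops of two stools. The clear span between the two stools is 1240 mm.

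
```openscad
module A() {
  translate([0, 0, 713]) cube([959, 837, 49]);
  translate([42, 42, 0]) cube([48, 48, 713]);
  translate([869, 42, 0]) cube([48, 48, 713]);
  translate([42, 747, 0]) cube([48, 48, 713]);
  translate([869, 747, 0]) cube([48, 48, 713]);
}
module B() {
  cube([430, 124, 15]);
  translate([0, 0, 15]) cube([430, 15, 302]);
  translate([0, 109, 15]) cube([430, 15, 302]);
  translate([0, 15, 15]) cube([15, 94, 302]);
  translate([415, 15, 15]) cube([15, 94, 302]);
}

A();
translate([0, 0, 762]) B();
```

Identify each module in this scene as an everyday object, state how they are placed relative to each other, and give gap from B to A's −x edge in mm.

The open box's min-x is at 0; the table's min-x is 0; gap = 0 mm.

A is a table. B is an open box. The open box is on top of the table. The gap from the open box to the table's −x edge is 0 mm.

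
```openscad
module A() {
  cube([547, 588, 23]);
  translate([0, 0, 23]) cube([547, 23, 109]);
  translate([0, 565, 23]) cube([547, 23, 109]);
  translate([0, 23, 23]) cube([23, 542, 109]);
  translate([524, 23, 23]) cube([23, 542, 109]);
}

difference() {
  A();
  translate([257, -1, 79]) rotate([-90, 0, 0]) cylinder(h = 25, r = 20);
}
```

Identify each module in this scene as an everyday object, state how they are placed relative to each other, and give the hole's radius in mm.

A is an open box. The open box has a circular hole through its front wall. The hole's radius is 20 mm.

The subtracted cylinder has r = 20 mm.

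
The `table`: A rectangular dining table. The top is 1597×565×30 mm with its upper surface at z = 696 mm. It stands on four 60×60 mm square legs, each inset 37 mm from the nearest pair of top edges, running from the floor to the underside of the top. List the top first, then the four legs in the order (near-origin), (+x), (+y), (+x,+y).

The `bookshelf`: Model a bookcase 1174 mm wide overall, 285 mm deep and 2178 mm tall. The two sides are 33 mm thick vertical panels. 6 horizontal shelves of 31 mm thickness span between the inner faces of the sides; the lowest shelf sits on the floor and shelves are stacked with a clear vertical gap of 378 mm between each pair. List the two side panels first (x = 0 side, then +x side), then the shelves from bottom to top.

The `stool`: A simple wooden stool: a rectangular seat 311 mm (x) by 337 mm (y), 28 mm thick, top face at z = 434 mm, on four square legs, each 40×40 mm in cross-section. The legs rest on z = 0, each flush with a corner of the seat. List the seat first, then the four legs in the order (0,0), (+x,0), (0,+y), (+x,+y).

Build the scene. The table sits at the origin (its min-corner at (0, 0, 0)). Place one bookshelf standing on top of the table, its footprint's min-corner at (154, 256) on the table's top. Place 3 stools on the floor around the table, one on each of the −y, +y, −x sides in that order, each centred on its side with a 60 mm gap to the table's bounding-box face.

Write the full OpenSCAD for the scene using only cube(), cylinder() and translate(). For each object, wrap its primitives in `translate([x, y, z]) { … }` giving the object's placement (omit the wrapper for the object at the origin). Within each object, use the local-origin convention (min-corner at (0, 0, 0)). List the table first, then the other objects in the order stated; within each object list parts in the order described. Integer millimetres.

translate([0, 0, 666]) cube([1597, 565, 30]);
translate([37, 37, 0]) cube([60, 60, 666]);
translate([1500, 37, 0]) cube([60, 60, 666]);
translate([37, 468, 0]) cube([60, 60, 666]);
translate([1500, 468, 0]) cube([60, 60, 666]);
translate([154, 256, 696]) {
  cube([33, 285, 2178]);
  translate([1141, 0, 0]) cube([33, 285, 2178]);
  translate([33, 0, 0]) cube([1108, 285, 31]);
  translate([33, 0, 409]) cube([1108, 285, 31]);
  translate([33, 0, 818]) cube([1108, 285, 31]);
  translate([33, 0, 1227]) cube([1108, 285, 31]);
  translate([33, 0, 1636]) cube([1108, 285, 31]);
  translate([33, 0, 2045]) cube([1108, 285, 31]);
}
translate([643, -397, 0]) {
  translate([0, 0, 406]) cube([311, 337, 28]);
  cube([40, 40, 406]);
  translate([271, 0, 0]) cube([40, 40, 406]);
  translate([0, 297, 0]) cube([40, 40, 406]);
  translate([271, 297, 0]) cube([40, 40, 406]);
}
translate([643, 625, 0]) {
  translate([0, 0, 406]) cube([311, 337, 28]);
  cube([40, 40, 406]);
  translate([271, 0, 0]) cube([40, 40, 406]);
  translate([0, 297, 0]) cube([40, 40, 406]);
  translate([271, 297, 0]) cube([40, 40, 406]);
}
translate([-371, 114, 0]) {
  translate([0, 0, 406]) cube([311, 337, 28]);
  cube([40, 40, 406]);
  translate([271, 0, 0]) cube([40, 40, 406]);
  translate([0, 297, 0]) cube([40, 40, 406]);
  translate([271, 297, 0]) cube([40, 40, 406]);
}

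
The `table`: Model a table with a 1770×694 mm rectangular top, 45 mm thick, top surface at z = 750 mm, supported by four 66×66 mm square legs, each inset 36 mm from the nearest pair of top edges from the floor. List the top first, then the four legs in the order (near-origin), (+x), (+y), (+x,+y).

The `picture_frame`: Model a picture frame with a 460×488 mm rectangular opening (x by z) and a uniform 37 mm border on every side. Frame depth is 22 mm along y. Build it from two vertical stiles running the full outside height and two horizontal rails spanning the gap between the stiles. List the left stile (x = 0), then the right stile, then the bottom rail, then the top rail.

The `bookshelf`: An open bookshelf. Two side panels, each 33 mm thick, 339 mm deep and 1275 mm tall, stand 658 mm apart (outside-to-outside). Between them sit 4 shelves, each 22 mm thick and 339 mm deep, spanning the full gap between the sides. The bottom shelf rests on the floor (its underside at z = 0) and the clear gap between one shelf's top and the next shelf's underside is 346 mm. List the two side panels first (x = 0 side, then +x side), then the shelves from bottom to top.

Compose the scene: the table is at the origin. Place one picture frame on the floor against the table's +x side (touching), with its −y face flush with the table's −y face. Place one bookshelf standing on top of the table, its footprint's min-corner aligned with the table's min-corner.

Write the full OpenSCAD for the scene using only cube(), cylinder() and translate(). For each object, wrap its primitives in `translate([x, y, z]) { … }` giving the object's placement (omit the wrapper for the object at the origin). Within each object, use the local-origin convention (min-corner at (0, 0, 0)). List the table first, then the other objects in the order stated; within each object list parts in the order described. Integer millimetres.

translate([0, 0, 705]) cube([1770, 694, 45]);
translate([36, 36, 0]) cube([66, 66, 705]);
translate([1668, 36, 0]) cube([66, 66, 705]);
translate([36, 592, 0]) cube([66, 66, 705]);
translate([1668, 592, 0]) cube([66, 66, 705]);
translate([1770, 0, 0]) {
  cube([37, 22, 562]);
  translate([497, 0, 0]) cube([37, 22, 562]);
  translate([37, 0, 0]) cube([460, 22, 37]);
  translate([37, 0, 525]) cube([460, 22, 37]);
}
translate([0, 0, 750]) {
  cube([33, 339, 1275]);
  translate([625, 0, 0]) cube([33, 339, 1275]);
  translate([33, 0, 0]) cube([592, 339, 22]);
  translate([33, 0, 368]) cube([592, 339, 22]);
  translate([33, 0, 736]) cube([592, 339, 22]);
  translate([33, 0, 1104]) cube([592, 339, 22]);
}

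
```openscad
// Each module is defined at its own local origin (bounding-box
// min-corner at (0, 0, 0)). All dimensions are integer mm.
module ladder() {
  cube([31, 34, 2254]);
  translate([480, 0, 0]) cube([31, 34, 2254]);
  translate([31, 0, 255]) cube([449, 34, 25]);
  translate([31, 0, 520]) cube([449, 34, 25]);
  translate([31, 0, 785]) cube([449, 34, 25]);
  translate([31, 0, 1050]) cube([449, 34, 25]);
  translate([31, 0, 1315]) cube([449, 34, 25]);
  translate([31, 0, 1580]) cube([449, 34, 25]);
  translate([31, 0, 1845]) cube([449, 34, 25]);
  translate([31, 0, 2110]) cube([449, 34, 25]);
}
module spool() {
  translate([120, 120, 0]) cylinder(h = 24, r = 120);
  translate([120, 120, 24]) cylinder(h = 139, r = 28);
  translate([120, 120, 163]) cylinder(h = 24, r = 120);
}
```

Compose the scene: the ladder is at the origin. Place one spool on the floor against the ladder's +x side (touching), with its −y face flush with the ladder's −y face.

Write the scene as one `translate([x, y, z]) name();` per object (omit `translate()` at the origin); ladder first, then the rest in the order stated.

ladder();
translate([511, 0, 0]) spool();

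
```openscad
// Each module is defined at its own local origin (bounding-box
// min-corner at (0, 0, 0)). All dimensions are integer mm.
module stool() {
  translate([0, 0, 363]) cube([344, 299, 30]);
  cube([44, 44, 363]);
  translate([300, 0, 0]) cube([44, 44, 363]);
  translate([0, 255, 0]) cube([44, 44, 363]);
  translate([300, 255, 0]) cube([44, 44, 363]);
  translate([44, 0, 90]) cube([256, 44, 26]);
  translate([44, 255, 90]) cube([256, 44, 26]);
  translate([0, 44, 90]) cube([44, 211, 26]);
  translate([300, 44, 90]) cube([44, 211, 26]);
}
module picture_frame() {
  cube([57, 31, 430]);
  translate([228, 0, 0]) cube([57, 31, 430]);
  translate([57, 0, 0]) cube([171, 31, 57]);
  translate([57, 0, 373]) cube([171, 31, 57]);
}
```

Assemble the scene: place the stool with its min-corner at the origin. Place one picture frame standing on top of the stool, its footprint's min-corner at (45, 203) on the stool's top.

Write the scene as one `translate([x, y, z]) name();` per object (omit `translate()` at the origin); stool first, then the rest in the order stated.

stool();
translate([45, 203, 393]) picture_frame();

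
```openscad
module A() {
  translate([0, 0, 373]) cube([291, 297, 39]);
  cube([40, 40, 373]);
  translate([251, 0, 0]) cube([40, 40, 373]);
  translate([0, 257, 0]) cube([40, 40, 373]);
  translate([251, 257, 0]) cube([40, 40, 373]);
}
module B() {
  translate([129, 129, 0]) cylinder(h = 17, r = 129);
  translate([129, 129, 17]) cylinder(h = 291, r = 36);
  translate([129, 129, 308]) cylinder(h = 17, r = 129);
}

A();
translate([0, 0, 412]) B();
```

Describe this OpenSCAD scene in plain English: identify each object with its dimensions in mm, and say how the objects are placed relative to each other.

A is a four-legged stool. The seat is a 291×297×39 mm slab whose top surface is at z = 412 mm; four square legs, each 40×40 mm in cross-section, run from the floor (z = 0) to the underside of the seat, each flush with a corner of the seat.

B is a spool: two coaxial disc flanges of radius 129 mm and thickness 17 mm, joined by a core cylinder of radius 36 mm and height 291 mm. The lower flange rests on z = 0 and the three cylinders share a vertical axis.

The spool is on top of the stool.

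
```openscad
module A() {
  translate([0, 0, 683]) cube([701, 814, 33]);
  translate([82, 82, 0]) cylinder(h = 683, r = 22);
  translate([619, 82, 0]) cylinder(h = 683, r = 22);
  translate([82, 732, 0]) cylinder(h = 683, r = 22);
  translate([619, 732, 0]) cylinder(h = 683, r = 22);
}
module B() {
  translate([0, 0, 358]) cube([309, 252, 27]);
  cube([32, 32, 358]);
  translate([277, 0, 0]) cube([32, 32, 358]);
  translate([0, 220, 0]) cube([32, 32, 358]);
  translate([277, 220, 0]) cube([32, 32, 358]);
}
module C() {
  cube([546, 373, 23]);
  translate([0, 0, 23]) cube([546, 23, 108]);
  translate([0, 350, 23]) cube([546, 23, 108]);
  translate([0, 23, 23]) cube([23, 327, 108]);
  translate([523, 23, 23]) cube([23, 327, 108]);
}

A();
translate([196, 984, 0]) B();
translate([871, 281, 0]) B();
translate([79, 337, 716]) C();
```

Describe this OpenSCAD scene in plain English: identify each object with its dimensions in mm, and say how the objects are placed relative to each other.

A is a table with a 701×814 mm rectangular top, 33 mm thick, top surface at z = 716 mm, supported by four round legs of 44 mm diameter, each leg's bounding box inset 60 mm from the nearest pair of top edges, running from the floor.

B is a four-legged stool. The seat is a 309×252×27 mm slab whose top surface is at z = 385 mm; four square legs, each 32×32 mm in cross-section, run from the floor (z = 0) to the underside of the seat, each flush with a corner of the seat.

C is an open storage box with external size 546×373×131 mm and wall thickness 23 mm (the base is also 23 mm thick). The base covers the whole footprint; the four walls stand on the base, with the y-facing walls full-width and the x-facing walls fitting between their inner faces.

Two stools sit around the table at the +y, +x sides. The open box is on top of the table.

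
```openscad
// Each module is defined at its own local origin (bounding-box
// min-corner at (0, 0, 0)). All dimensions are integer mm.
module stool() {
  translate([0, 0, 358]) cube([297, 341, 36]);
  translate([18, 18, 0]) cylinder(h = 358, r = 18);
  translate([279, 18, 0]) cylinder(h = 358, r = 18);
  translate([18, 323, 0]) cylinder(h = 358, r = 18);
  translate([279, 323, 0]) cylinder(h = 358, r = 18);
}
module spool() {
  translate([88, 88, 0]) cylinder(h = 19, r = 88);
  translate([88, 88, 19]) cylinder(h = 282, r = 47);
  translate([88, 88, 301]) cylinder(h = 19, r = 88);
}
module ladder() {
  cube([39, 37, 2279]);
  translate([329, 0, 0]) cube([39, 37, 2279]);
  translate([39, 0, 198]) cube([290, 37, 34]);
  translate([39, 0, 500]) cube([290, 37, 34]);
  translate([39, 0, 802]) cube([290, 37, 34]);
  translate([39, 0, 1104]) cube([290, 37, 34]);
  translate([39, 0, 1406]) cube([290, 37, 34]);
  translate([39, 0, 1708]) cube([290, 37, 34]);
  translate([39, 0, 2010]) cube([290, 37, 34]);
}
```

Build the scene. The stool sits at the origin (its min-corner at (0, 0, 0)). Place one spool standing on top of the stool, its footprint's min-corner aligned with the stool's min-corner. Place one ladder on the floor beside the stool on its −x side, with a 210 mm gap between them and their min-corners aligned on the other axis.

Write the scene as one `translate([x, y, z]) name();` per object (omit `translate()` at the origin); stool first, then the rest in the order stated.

stool();
translate([0, 0, 394]) spool();
translate([-578, 0, 0]) ladder();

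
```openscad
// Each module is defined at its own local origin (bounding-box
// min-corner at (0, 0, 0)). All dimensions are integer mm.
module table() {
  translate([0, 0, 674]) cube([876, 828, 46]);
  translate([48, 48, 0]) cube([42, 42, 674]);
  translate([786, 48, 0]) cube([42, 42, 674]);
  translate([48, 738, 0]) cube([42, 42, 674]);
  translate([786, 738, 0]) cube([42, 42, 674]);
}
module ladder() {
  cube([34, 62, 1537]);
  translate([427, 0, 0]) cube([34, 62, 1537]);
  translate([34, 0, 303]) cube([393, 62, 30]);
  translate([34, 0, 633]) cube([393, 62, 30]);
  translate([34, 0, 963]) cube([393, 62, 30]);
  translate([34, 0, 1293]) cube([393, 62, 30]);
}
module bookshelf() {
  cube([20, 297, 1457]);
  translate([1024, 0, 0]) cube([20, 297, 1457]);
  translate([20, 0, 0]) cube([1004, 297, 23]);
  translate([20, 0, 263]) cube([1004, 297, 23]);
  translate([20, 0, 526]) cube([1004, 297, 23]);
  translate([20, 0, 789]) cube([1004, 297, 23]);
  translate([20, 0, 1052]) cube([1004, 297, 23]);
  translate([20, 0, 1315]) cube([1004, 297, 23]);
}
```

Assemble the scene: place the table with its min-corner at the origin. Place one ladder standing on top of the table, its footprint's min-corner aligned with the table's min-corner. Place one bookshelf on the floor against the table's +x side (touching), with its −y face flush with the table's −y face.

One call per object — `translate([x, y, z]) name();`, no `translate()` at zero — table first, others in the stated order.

table();
translate([0, 0, 720]) ladder();
translate([876, 0, 0]) bookshelf();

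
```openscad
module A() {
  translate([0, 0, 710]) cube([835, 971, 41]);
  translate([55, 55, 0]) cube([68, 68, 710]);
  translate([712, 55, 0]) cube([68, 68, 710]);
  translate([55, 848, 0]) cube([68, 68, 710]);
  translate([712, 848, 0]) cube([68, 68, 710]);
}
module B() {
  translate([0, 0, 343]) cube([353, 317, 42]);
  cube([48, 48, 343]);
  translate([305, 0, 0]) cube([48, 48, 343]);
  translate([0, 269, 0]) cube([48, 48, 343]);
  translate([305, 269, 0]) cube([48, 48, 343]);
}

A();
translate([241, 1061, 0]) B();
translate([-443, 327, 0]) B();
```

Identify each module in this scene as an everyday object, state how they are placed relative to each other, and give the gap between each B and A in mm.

Each stool's nearest face is 90 mm from the table's bounding box.

A is a table. B is a stool. Two stools sit around the table at the +y, −x sides. The gap between each stool and the table is 90 mm.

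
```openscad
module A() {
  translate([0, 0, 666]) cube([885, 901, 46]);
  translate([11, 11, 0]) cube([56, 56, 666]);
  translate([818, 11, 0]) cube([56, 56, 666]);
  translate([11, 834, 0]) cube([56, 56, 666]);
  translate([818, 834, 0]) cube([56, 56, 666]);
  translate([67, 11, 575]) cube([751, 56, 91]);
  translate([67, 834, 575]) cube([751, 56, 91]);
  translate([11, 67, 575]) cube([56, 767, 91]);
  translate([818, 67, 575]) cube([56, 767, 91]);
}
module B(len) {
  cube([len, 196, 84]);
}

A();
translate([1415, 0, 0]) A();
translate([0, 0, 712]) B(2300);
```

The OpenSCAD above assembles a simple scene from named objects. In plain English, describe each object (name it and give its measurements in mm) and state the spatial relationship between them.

A is a table: top 885 mm (x) × 901 mm (y), 46 mm thick, upper face at z = 712 mm, on four 56×56 mm square legs, each inset 11 mm from the nearest pair of top edges, running from z = 0 to the bottom of the top. Four apron rails, 56 mm thick and 91 mm tall, run between adjacent legs with their top edges flush with the underside of the top and their outer faces flush with the legs' outer faces.

B is a rectangular beam 2300 mm long (x), 196 mm deep (y), 84 mm thick (z).

The beam spans the tops of two tables placed 530 mm apart, resting at z = 712 mm.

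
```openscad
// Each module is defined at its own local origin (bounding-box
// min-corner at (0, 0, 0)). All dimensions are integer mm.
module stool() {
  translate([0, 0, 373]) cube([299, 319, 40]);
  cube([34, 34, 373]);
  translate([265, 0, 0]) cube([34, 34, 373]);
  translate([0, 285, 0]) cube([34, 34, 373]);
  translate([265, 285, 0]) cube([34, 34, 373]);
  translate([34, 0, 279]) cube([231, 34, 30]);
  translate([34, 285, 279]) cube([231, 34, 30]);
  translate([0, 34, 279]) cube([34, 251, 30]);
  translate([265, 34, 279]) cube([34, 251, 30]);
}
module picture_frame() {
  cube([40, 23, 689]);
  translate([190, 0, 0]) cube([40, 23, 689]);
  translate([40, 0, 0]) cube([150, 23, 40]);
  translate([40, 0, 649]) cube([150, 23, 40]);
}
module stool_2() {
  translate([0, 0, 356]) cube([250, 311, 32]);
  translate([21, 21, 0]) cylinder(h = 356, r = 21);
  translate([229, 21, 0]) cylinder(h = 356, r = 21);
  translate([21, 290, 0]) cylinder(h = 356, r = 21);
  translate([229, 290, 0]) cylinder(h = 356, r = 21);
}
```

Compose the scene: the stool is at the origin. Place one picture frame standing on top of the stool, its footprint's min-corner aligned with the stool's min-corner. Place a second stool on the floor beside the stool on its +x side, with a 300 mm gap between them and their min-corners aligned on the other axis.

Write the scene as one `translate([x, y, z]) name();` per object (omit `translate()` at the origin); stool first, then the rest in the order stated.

stool();
translate([0, 0, 413]) picture_frame();
translate([599, 0, 0]) stool_2();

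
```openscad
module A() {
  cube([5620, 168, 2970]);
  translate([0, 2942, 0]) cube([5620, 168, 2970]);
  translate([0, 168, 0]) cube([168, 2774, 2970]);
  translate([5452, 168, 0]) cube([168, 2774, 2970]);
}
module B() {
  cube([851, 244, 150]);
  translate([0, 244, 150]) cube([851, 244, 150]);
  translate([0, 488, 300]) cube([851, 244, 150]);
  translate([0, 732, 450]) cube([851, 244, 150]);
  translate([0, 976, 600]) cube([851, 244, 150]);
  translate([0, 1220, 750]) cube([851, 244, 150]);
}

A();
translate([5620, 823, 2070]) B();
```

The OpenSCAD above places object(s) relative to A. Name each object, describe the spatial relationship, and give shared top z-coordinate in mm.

A is a house frame. B is a staircase. The staircase is beside the house frame with their tops flush at z = 2970. The shared top z-coordinate is 2970 mm.

Both tops at z = 2970 mm.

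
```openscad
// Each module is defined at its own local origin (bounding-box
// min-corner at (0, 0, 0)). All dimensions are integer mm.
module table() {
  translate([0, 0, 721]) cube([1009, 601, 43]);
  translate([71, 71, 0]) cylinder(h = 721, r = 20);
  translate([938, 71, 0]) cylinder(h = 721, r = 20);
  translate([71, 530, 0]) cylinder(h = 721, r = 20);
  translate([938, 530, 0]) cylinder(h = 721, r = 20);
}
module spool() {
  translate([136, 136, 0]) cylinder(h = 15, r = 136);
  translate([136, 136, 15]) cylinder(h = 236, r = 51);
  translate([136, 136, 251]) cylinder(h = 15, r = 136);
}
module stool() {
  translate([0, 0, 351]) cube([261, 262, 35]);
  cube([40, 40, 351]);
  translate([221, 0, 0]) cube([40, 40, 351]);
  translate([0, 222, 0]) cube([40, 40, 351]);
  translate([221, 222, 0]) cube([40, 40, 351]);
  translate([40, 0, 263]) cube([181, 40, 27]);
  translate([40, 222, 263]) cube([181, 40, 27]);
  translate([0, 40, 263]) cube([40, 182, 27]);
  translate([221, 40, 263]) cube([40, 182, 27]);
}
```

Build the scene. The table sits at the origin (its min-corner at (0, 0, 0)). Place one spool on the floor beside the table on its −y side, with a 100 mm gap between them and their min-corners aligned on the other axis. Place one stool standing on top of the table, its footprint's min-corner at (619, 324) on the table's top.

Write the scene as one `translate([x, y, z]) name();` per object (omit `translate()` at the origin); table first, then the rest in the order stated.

table();
translate([0, -372, 0]) spool();
translate([619, 324, 764]) stool();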